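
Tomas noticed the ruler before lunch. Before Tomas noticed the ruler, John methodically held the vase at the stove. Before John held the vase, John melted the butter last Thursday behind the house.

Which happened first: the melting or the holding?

The connectives place the melting before the holding.

the melting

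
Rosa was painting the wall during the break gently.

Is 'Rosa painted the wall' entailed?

'was painting' is progressive; for an accomplishment like 'paint the wall', it doesn't entail completion.

no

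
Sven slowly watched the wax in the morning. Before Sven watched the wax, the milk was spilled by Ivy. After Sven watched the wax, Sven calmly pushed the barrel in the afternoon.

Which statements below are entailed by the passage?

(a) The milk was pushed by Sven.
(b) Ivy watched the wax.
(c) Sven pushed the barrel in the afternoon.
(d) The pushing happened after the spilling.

(c), (d)

(a) Not entailed — Sven pushed the barrel, not the milk; the milk belongs to the spilling event.
(b) Not entailed — the passage has Sven watching the wax, not Ivy.
(c) Entailed — dropping 'calmly' leaves a sub-description the original still satisfies.
(d) Entailed — the narrative places the spilling before the pushing.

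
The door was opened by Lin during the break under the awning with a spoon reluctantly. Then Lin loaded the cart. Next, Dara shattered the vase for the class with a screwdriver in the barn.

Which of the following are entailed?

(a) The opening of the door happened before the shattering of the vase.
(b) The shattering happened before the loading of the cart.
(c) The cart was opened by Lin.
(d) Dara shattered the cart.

(a) Entailed — the narrative places the opening before the shattering.
(b) Not entailed — the narrative places the loading before the shattering, not after.
(c) Not entailed — Lin opened the door, not the cart; the cart belongs to the loading event.
(d) Not entailed — Dara shattered the vase, not the cart; the cart belongs to the loading event.

(a)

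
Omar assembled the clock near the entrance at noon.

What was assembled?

'the clock' marks the patient of the assembling event.

the clock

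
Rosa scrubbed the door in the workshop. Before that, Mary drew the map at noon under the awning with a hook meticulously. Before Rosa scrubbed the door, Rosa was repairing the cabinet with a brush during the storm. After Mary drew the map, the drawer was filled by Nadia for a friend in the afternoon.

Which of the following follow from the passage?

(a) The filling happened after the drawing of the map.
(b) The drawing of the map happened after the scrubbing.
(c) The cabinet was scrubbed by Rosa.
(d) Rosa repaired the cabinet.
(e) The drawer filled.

(a), (e)

(a) Entailed — the narrative places the drawing before the filling.
(b) Not entailed — the narrative places the drawing before the scrubbing, not after.
(c) Not entailed — Rosa scrubbed the door, not the cabinet; the cabinet belongs to the repairing event.
(d) Not entailed — 'was repairing' is progressive on an accomplishment; it does not entail the completed 'repaired'.
(e) Entailed — 'Nadia filled the drawer' is causative; it entails the inchoative 'the drawer filled'.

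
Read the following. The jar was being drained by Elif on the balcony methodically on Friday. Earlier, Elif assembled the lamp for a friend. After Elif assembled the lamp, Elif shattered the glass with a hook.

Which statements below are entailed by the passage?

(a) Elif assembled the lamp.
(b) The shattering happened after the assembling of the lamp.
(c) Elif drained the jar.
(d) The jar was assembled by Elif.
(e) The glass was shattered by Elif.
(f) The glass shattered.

(a) Entailed — dropping 'for a friend' leaves a sub-description the original still satisfies.
(b) Entailed — the narrative places the assembling before the shattering.
(c) Not entailed — 'was draining' is progressive on an accomplishment; it does not entail the completed 'drained'.
(d) Not entailed — Elif assembled the lamp, not the jar; the jar belongs to the draining event.
(e) Entailed — dropping 'with a hook' leaves a sub-description the original still satisfies.
(f) Entailed — 'Elif shattered the glass' is causative; it entails the inchoative 'the glass shattered'.

(a), (b), (e), (f)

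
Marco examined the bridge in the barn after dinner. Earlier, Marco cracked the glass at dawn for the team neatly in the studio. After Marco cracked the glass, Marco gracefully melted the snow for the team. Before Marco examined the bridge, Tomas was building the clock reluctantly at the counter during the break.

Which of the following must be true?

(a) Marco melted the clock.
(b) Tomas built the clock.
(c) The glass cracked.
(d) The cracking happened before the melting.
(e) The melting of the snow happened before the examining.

(a) Not entailed — Marco melted the snow, not the clock; the clock belongs to the building event.
(b) Not entailed — 'was building' is progressive on an accomplishment; it does not entail the completed 'built'.
(c) Entailed — 'Marco cracked the glass' is causative; it entails the inchoative 'the glass cracked'.
(d) Entailed — the narrative places the cracking before the melting.
(e) Not entailed — the narrative doesn't order the melting relative to the examining.

(c), (d)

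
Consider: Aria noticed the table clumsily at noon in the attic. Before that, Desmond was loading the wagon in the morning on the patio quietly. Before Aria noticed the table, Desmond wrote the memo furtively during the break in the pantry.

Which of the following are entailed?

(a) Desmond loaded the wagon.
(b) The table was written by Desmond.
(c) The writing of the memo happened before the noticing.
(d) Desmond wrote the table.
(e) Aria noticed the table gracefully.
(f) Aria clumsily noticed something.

(a) Not entailed — 'was loading' is progressive on an accomplishment; it does not entail the completed 'loaded'.
(b) Not entailed — Desmond wrote the memo, not the table; the table belongs to the noticing event.
(c) Entailed — the narrative places the writing before the noticing.
(d) Not entailed — Desmond wrote the memo, not the table; the table belongs to the noticing event.
(e) Not entailed — 'gracefully' adds a manner not in (and inconsistent with) the original.
(f) Entailed — the original entails any weakening of itself; this just drops 'at noon', 'in the attic' and generalizes the patient.

(c), (f)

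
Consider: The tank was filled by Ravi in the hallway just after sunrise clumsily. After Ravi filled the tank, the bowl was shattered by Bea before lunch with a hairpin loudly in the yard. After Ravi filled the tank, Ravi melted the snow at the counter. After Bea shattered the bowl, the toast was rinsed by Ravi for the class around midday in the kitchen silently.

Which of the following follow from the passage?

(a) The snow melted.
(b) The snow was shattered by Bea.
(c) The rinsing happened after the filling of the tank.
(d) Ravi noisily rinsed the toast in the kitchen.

(a) Entailed — 'Ravi melted the snow' is causative; it entails the inchoative 'the snow melted'.
(b) Not entailed — Bea shattered the bowl, not the snow; the snow belongs to the melting event.
(c) Entailed — the narrative places the filling before the rinsing.
(d) Not entailed — 'noisily' adds a manner not in (and inconsistent with) the original.

(a), (c)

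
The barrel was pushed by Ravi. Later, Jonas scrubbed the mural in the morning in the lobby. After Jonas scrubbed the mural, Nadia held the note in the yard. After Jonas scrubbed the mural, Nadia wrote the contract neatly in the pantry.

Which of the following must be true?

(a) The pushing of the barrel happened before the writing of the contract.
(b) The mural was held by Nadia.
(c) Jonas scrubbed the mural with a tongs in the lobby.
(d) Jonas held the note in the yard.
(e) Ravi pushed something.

(a) Entailed — the narrative places the pushing before the writing.
(b) Not entailed — Nadia held the note, not the mural; the mural belongs to the scrubbing event.
(c) Not entailed — 'with a tongs' adds information not in the original event.
(d) Not entailed — the passage has Nadia holding the note, not Jonas.
(e) Entailed — this follows by dropping conjuncts from the pushing event's description.

(a), (e)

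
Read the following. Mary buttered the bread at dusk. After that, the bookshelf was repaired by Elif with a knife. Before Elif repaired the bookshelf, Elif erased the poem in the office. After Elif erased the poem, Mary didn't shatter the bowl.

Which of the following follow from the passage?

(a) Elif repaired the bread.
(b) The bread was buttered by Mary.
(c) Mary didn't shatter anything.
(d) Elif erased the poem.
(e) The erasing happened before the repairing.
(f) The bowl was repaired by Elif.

(b), (d), (e)

(a) Not entailed — Elif repaired the bookshelf, not the bread; the bread belongs to the buttering event.
(b) Entailed — dropping 'at dusk' leaves a sub-description the original still satisfies.
(c) Not entailed — the original only denies this specific event; Mary may have shattered something else.
(d) Entailed — the original entails any weakening of itself; this just drops 'in the office'.
(e) Entailed — the narrative places the erasing before the repairing.
(f) Not entailed — Elif repaired the bookshelf, not the bowl; the bowl belongs to the shattering event.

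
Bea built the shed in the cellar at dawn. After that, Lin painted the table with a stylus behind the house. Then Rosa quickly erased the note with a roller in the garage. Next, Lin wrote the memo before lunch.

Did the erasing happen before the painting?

The narrative orders the painting before the erasing.

no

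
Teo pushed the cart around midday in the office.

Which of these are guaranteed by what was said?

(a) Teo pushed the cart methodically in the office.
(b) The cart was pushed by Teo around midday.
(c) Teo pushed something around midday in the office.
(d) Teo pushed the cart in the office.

(a) Not entailed — 'methodically' adds information not in the original event.
(b) Entailed — this follows by dropping conjuncts from the pushing event's description.
(c) Entailed — generalizing the patient leaves a sub-description the original still satisfies.
(d) Entailed — dropping 'around midday' leaves a sub-description the original still satisfies.

(b), (c), (d)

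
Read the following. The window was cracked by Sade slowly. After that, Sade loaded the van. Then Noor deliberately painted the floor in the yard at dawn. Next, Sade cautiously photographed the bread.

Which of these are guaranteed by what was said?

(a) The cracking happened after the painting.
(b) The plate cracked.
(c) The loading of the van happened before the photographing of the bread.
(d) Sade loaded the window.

(c)

(a) Not entailed — the narrative places the cracking before the painting, not after.
(b) Not entailed — the window is what cracked, not the plate.
(c) Entailed — the narrative places the loading before the photographing.
(d) Not entailed — Sade loaded the van, not the window; the window belongs to the cracking event.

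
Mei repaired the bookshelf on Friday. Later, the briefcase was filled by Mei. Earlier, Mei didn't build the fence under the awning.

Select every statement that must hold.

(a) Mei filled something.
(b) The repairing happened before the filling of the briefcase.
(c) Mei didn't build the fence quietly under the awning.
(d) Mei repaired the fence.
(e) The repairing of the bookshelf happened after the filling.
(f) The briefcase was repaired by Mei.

(a) Entailed — the original entails any weakening of itself; this just generalizes the patient.
(b) Entailed — the narrative places the repairing before the filling.
(c) Entailed — under negation, adding a further restriction is entailed: if no such building event occurred, none occurred quietly either.
(d) Not entailed — Mei repaired the bookshelf, not the fence; the fence belongs to the building event.
(e) Not entailed — the narrative places the repairing before the filling, not after.
(f) Not entailed — Mei repaired the bookshelf, not the briefcase; the briefcase belongs to the filling event.

(a), (b), (c)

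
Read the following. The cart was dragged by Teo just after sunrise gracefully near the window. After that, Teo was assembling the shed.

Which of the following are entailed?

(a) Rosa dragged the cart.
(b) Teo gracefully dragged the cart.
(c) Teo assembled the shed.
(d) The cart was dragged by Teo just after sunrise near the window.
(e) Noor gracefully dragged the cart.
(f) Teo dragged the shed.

(a) Not entailed — the passage has Teo dragging the cart, not Rosa.
(b) Entailed — dropping 'just after sunrise', 'near the window' leaves a sub-description the original still satisfies.
(c) Not entailed — 'was assembling' is progressive on an accomplishment; it does not entail the completed 'assembled'.
(d) Entailed — dropping 'gracefully' leaves a sub-description the original still satisfies.
(e) Not entailed — the passage has Teo dragging the cart, not Noor.
(f) Not entailed — Teo dragged the cart, not the shed; the shed belongs to the assembling event.

(b), (d)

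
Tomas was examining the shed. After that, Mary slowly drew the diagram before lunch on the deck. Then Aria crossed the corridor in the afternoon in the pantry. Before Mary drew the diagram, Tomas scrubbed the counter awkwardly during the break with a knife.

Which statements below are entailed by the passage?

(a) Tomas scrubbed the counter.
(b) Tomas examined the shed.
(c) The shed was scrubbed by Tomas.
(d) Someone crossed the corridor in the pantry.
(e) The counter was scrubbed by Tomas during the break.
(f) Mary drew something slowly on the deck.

(a), (b), (d), (e), (f)

(a) Entailed — the original entails any weakening of itself; this just drops 'with a knife', 'during the break', 'awkwardly'.
(b) Entailed — 'examine' is an activity; 'was examining' entails that some examining happened, so 'examined' holds.
(c) Not entailed — Tomas scrubbed the counter, not the shed; the shed belongs to the examining event.
(d) Entailed — this follows by dropping conjuncts from the crossing event's description.
(e) Entailed — dropping 'with a knife', 'awkwardly' leaves a sub-description the original still satisfies.
(f) Entailed — the original entails any weakening of itself; this just drops 'before lunch' and generalizes the patient.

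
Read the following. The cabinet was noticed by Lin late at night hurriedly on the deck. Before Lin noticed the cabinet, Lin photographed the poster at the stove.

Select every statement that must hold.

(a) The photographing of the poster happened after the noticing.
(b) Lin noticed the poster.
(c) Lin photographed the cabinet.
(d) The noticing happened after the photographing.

(a) Not entailed — the narrative places the photographing before the noticing, not after.
(b) Not entailed — Lin noticed the cabinet, not the poster; the poster belongs to the photographing event.
(c) Not entailed — Lin photographed the poster, not the cabinet; the cabinet belongs to the noticing event.
(d) Entailed — the narrative places the photographing before the noticing.

(d)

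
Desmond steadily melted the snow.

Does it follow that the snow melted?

'Desmond melted the snow' is the causative; it entails the inchoative 'the snow melted'.

yes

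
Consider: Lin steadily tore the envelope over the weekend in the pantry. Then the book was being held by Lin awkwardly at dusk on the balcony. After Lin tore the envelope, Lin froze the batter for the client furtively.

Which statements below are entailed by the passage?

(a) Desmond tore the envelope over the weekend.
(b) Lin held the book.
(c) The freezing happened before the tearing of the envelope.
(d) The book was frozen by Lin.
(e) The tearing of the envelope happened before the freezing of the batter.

(b), (e)

(a) Not entailed — the passage has Lin tearing the envelope, not Desmond.
(b) Entailed — 'hold' is an activity; 'was holding' entails that some holding happened, so 'held' holds.
(c) Not entailed — the narrative places the tearing before the freezing, not after.
(d) Not entailed — Lin froze the batter, not the book; the book belongs to the holding event.
(e) Entailed — the narrative places the tearing before the freezing.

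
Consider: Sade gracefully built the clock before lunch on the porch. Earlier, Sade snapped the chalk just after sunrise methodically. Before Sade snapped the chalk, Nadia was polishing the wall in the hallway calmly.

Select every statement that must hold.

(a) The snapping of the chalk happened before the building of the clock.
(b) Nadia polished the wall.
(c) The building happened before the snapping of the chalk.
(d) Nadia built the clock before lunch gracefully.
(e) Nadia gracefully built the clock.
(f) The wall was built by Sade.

(a), (b)

(a) Entailed — the narrative places the snapping before the building.
(b) Entailed — 'polish' is an activity; 'was polishing' entails that some polishing happened, so 'polished' holds.
(c) Not entailed — the narrative places the snapping before the building, not after.
(d) Not entailed — the passage has Sade building the clock, not Nadia.
(e) Not entailed — the passage has Sade building the clock, not Nadia.
(f) Not entailed — Sade built the clock, not the wall; the wall belongs to the polishing event.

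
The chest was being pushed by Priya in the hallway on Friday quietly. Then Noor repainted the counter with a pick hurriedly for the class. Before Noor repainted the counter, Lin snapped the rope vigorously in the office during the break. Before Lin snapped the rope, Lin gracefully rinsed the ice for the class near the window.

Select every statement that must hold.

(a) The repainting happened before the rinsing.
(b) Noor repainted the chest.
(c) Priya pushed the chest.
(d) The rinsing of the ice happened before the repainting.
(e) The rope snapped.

(c), (d), (e)

(a) Not entailed — the narrative places the rinsing before the repainting, not after.
(b) Not entailed — Noor repainted the counter, not the chest; the chest belongs to the pushing event.
(c) Entailed — 'push' is an activity; 'was pushing' entails that some pushing happened, so 'pushed' holds.
(d) Entailed — the narrative places the rinsing before the repainting.
(e) Entailed — 'Lin snapped the rope' is causative; it entails the inchoative 'the rope snapped'.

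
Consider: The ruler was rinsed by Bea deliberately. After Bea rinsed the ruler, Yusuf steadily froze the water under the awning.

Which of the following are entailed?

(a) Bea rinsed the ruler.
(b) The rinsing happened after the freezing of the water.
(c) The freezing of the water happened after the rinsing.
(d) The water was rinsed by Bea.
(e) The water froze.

(a) Entailed — the original entails any weakening of itself; this just drops 'deliberately'.
(b) Not entailed — the narrative places the rinsing before the freezing, not after.
(c) Entailed — the narrative places the rinsing before the freezing.
(d) Not entailed — Bea rinsed the ruler, not the water; the water belongs to the freezing event.
(e) Entailed — 'Yusuf froze the water' is causative; it entails the inchoative 'the water froze'.

(a), (c), (e)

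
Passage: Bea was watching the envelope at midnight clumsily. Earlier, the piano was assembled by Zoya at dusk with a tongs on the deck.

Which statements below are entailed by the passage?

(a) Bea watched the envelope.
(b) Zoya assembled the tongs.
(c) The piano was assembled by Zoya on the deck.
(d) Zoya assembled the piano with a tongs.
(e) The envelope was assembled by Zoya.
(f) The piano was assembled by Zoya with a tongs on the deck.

(a) Entailed — 'watch' is an activity; 'was watching' entails that some watching happened, so 'watched' holds.
(b) Not entailed — the tongs is the instrument, not what was assembled.
(c) Entailed — every conjunct here is already in the original assembling event.
(d) Entailed — every conjunct here is already in the original assembling event.
(e) Not entailed — Zoya assembled the piano, not the envelope; the envelope belongs to the watching event.
(f) Entailed — dropping 'at dusk' leaves a sub-description the original still satisfies.

(a), (c), (d), (f)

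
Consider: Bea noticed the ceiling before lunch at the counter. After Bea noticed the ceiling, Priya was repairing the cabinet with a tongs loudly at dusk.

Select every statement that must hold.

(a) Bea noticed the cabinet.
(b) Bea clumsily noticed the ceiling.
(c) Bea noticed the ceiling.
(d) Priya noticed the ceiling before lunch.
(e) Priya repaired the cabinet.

(a) Not entailed — Bea noticed the ceiling, not the cabinet; the cabinet belongs to the repairing event.
(b) Not entailed — 'clumsily' adds information not in the original event.
(c) Entailed — dropping 'before lunch', 'at the counter' leaves a sub-description the original still satisfies.
(d) Not entailed — the passage has Bea noticing the ceiling, not Priya.
(e) Not entailed — 'was repairing' is progressive on an accomplishment; it does not entail the completed 'repaired'.

(c)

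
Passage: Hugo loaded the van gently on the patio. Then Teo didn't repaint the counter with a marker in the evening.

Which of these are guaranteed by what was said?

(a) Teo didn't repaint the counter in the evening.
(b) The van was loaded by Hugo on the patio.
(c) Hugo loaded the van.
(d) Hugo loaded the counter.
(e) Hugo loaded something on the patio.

(b), (c), (e)

(a) Not entailed — dropping 'with a marker' under negation is not valid — the original leaves open that Teo repainted the counter some other way.
(b) Entailed — the original entails any weakening of itself; this just drops 'gently'.
(c) Entailed — every conjunct here is already in the original loading event.
(d) Not entailed — Hugo loaded the van, not the counter; the counter belongs to the repainting event.
(e) Entailed — dropping 'gently' and generalizing the patient leaves a sub-description the original still satisfies.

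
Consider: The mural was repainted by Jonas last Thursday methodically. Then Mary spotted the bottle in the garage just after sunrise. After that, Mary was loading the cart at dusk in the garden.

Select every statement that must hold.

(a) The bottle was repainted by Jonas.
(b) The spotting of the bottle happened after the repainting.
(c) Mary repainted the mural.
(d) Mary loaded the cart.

(b)

(a) Not entailed — Jonas repainted the mural, not the bottle; the bottle belongs to the spotting event.
(b) Entailed — the narrative places the repainting before the spotting.
(c) Not entailed — the passage has Jonas repainting the mural, not Mary.
(d) Not entailed — 'was loading' is progressive on an accomplishment; it does not entail the completed 'loaded'.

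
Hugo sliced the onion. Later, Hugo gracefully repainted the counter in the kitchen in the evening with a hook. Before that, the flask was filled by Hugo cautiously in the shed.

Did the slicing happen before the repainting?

yes

The narrative orders the slicing before the repainting.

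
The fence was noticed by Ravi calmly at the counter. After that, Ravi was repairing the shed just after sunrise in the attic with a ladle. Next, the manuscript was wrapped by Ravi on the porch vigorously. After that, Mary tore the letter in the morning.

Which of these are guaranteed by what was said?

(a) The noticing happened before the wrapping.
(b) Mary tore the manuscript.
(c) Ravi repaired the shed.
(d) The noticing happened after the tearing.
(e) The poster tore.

(a) Entailed — the narrative places the noticing before the wrapping.
(b) Not entailed — Mary tore the letter, not the manuscript; the manuscript belongs to the wrapping event.
(c) Not entailed — 'was repairing' is progressive on an accomplishment; it does not entail the completed 'repaired'.
(d) Not entailed — the narrative places the noticing before the tearing, not after.
(e) Not entailed — the letter is what tore, not the poster.

(a)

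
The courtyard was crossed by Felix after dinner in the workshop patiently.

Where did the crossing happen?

'in the workshop' marks the location of the crossing event.

in the workshop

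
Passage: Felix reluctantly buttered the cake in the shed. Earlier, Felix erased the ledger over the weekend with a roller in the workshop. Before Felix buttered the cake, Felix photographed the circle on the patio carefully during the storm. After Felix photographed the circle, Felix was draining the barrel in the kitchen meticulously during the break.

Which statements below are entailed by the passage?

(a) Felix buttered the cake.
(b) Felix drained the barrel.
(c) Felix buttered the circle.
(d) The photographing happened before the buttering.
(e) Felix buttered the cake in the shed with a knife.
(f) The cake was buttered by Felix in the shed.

(a) Entailed — the original entails any weakening of itself; this just drops 'in the shed', 'reluctantly'.
(b) Not entailed — 'was draining' is progressive on an accomplishment; it does not entail the completed 'drained'.
(c) Not entailed — Felix buttered the cake, not the circle; the circle belongs to the photographing event.
(d) Entailed — the narrative places the photographing before the buttering.
(e) Not entailed — 'with a knife' adds information not in the original event.
(f) Entailed — dropping 'reluctantly' leaves a sub-description the original still satisfies.

(a), (d), (f)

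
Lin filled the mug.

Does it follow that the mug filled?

'Lin filled the mug' is the causative; it entails the inchoative 'the mug filled'.

yes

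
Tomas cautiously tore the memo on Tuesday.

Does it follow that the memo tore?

yes

'Tomas tore the memo' is the causative; it entails the inchoative 'the memo tore'.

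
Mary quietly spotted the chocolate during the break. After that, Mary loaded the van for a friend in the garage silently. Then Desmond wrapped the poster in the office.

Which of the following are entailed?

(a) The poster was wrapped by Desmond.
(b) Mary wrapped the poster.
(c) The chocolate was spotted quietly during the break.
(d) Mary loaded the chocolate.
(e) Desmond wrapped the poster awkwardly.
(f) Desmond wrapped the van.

(a), (c)

(a) Entailed — the original entails any weakening of itself; this just drops 'in the office'.
(b) Not entailed — the passage has Desmond wrapping the poster, not Mary.
(c) Entailed — generalizing the agent leaves a sub-description the original still satisfies.
(d) Not entailed — Mary loaded the van, not the chocolate; the chocolate belongs to the spotting event.
(e) Not entailed — 'awkwardly' adds information not in the original event.
(f) Not entailed — Desmond wrapped the poster, not the van; the van belongs to the loading event.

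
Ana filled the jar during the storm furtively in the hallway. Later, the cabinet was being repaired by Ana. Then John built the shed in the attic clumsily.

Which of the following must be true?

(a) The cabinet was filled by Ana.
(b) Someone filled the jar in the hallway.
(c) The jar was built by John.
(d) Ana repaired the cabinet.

(b)

(a) Not entailed — Ana filled the jar, not the cabinet; the cabinet belongs to the repairing event.
(b) Entailed — every conjunct here is already in the original filling event.
(c) Not entailed — John built the shed, not the jar; the jar belongs to the filling event.
(d) Not entailed — 'was repairing' is progressive on an accomplishment; it does not entail the completed 'repaired'.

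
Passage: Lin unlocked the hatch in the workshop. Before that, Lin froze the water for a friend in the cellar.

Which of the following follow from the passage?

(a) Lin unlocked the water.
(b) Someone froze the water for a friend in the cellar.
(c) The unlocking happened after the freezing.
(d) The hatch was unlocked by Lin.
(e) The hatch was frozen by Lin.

(b), (c), (d)

(a) Not entailed — Lin unlocked the hatch, not the water; the water belongs to the freezing event.
(b) Entailed — every conjunct here is already in the original freezing event.
(c) Entailed — the narrative places the freezing before the unlocking.
(d) Entailed — the original entails any weakening of itself; this just drops 'in the workshop'.
(e) Not entailed — Lin froze the water, not the hatch; the hatch belongs to the unlocking event.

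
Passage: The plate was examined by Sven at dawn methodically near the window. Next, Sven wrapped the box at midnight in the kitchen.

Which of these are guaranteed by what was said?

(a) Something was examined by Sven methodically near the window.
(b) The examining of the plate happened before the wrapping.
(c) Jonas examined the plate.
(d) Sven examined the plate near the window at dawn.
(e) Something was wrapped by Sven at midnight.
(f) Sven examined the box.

(a) Entailed — every conjunct here is already in the original examining event.
(b) Entailed — the narrative places the examining before the wrapping.
(c) Not entailed — the passage has Sven examining the plate, not Jonas.
(d) Entailed — every conjunct here is already in the original examining event.
(e) Entailed — dropping 'in the kitchen' and generalizing the patient leaves a sub-description the original still satisfies.
(f) Not entailed — Sven examined the plate, not the box; the box belongs to the wrapping event.

(a), (b), (d), (e)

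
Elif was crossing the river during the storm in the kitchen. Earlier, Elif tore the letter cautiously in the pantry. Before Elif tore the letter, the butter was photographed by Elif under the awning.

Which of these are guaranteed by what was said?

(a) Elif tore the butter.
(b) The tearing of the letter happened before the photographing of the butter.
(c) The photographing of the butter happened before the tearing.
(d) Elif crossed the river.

(c)

(a) Not entailed — Elif tore the letter, not the butter; the butter belongs to the photographing event.
(b) Not entailed — the narrative places the photographing before the tearing, not after.
(c) Entailed — the narrative places the photographing before the tearing.
(d) Not entailed — 'was crossing' is progressive on an accomplishment; it does not entail the completed 'crossed'.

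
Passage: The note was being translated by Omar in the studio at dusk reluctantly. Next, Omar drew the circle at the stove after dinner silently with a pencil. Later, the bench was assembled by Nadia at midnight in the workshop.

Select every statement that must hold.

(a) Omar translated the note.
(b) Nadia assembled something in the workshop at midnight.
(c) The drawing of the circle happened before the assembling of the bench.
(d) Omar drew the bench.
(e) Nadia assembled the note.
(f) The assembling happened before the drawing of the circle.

(b), (c)

(a) Not entailed — 'was translating' is progressive on an accomplishment; it does not entail the completed 'translated'.
(b) Entailed — generalizing the patient leaves a sub-description the original still satisfies.
(c) Entailed — the narrative places the drawing before the assembling.
(d) Not entailed — Omar drew the circle, not the bench; the bench belongs to the assembling event.
(e) Not entailed — Nadia assembled the bench, not the note; the note belongs to the translating event.
(f) Not entailed — the narrative places the drawing before the assembling, not after.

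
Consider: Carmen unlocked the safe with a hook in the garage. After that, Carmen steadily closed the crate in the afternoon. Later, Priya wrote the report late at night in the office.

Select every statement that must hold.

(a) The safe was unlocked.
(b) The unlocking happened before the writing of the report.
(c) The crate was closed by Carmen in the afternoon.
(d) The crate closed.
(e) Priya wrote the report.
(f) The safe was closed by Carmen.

(a) Entailed — this follows by dropping conjuncts from the unlocking event's description.
(b) Entailed — the narrative places the unlocking before the writing.
(c) Entailed — the original entails any weakening of itself; this just drops 'steadily'.
(d) Entailed — 'Carmen closed the crate' is causative; it entails the inchoative 'the crate closed'.
(e) Entailed — dropping 'late at night', 'in the office' leaves a sub-description the original still satisfies.
(f) Not entailed — Carmen closed the crate, not the safe; the safe belongs to the unlocking event.

(a), (b), (c), (d), (e)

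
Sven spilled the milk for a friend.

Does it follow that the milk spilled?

yes

'Sven spilled the milk' is the causative; it entails the inchoative 'the milk spilled'.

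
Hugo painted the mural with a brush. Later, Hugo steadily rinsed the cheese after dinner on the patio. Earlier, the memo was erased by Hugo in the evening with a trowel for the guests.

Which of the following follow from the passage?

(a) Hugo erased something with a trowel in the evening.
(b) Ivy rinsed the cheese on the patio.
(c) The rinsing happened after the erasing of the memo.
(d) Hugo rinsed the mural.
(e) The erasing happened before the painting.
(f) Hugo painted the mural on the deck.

(a) Entailed — every conjunct here is already in the original erasing event.
(b) Not entailed — the passage has Hugo rinsing the cheese, not Ivy.
(c) Entailed — the narrative places the erasing before the rinsing.
(d) Not entailed — Hugo rinsed the cheese, not the mural; the mural belongs to the painting event.
(e) Not entailed — the narrative doesn't order the erasing relative to the painting.
(f) Not entailed — 'on the deck' adds information not in the original event.

(a), (c)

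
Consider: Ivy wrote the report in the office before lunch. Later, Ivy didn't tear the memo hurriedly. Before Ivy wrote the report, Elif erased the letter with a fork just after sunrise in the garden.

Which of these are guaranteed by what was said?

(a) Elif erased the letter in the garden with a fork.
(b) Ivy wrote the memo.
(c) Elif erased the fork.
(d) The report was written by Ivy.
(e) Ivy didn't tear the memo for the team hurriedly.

(a), (d), (e)

(a) Entailed — dropping 'just after sunrise' leaves a sub-description the original still satisfies.
(b) Not entailed — Ivy wrote the report, not the memo; the memo belongs to the tearing event.
(c) Not entailed — the fork is the instrument, not what was erased.
(d) Entailed — the original entails any weakening of itself; this just drops 'in the office', 'before lunch'.
(e) Entailed — under negation, adding a further restriction is entailed: if no such tearing event occurred, none occurred for the team either.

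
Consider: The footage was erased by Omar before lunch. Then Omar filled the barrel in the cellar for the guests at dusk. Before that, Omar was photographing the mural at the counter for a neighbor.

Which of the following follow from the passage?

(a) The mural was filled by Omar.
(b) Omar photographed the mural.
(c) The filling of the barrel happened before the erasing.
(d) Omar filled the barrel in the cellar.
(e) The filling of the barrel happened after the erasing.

(d), (e)

(a) Not entailed — Omar filled the barrel, not the mural; the mural belongs to the photographing event.
(b) Not entailed — 'was photographing' is progressive on an accomplishment; it does not entail the completed 'photographed'.
(c) Not entailed — the narrative places the erasing before the filling, not after.
(d) Entailed — dropping 'at dusk', 'for the guests' leaves a sub-description the original still satisfies.
(e) Entailed — the narrative places the erasing before the filling.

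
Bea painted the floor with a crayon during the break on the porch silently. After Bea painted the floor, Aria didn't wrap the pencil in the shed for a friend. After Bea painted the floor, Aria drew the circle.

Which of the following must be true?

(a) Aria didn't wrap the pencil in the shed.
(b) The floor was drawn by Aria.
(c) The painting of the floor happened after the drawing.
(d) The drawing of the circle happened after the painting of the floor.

(a) Not entailed — dropping 'for a friend' under negation is not valid — the original leaves open that Aria wrapped the pencil some other way.
(b) Not entailed — Aria drew the circle, not the floor; the floor belongs to the painting event.
(c) Not entailed — the narrative places the painting before the drawing, not after.
(d) Entailed — the narrative places the painting before the drawing.

(d)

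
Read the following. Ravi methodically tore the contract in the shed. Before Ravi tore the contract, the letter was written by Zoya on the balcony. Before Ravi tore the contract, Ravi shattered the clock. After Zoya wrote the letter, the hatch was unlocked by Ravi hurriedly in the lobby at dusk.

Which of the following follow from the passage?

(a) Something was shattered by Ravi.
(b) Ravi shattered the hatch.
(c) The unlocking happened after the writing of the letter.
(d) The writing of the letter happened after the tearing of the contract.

(a) Entailed — every conjunct here is already in the original shattering event.
(b) Not entailed — Ravi shattered the clock, not the hatch; the hatch belongs to the unlocking event.
(c) Entailed — the narrative places the writing before the unlocking.
(d) Not entailed — the narrative places the writing before the tearing, not after.

(a), (c)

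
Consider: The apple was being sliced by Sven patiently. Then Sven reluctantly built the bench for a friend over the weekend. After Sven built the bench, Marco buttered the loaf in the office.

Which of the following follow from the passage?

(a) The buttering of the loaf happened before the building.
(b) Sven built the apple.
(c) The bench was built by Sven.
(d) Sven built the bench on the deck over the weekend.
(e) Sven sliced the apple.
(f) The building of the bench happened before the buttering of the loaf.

(c), (f)

(a) Not entailed — the narrative places the building before the buttering, not after.
(b) Not entailed — Sven built the bench, not the apple; the apple belongs to the slicing event.
(c) Entailed — every conjunct here is already in the original building event.
(d) Not entailed — 'on the deck' adds information not in the original event.
(e) Not entailed — 'was slicing' is progressive on an accomplishment; it does not entail the completed 'sliced'.
(f) Entailed — the narrative places the building before the buttering.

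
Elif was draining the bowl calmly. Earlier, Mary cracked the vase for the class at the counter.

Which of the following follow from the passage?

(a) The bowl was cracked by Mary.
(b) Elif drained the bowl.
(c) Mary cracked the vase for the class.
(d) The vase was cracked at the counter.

(c), (d)

(a) Not entailed — Mary cracked the vase, not the bowl; the bowl belongs to the draining event.
(b) Not entailed — 'was draining' is progressive on an accomplishment; it does not entail the completed 'drained'.
(c) Entailed — this follows by dropping conjuncts from the cracking event's description.
(d) Entailed — dropping 'for the class' and generalizing the agent leaves a sub-description the original still satisfies.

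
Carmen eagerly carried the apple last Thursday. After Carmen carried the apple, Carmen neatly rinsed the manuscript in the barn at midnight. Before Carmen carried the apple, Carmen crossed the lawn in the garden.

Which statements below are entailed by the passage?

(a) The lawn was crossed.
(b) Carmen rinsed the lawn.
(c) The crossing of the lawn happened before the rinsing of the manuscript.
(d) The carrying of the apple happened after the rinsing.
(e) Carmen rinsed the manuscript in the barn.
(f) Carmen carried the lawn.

(a) Entailed — every conjunct here is already in the original crossing event.
(b) Not entailed — Carmen rinsed the manuscript, not the lawn; the lawn belongs to the crossing event.
(c) Entailed — the narrative places the crossing before the rinsing.
(d) Not entailed — the narrative places the carrying before the rinsing, not after.
(e) Entailed — every conjunct here is already in the original rinsing event.
(f) Not entailed — Carmen carried the apple, not the lawn; the lawn belongs to the crossing event.

(a), (c), (e)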